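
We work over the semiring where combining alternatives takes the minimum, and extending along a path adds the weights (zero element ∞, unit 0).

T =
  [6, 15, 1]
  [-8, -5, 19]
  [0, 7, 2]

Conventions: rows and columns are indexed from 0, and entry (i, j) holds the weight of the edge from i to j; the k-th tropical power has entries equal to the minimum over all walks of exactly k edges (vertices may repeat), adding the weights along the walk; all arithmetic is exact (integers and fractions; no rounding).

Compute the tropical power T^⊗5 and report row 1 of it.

T^⊗2:
  [1, 8, 3]
  [-13, -10, -7]
  [-1, 2, 1]
T^⊗3:
  [0, 3, 2]
  [-18, -15, -12]
  [-6, -3, 0]
T^⊗4:
  [-5, -2, 1]
  [-23, -20, -17]
  [-11, -8, -5]
T^⊗5:
  [-10, -7, -4]
  [-28, -25, -22]
  [-16, -13, -10]
Answer: row 1 of T^⊗5 = [-28, -25, -22]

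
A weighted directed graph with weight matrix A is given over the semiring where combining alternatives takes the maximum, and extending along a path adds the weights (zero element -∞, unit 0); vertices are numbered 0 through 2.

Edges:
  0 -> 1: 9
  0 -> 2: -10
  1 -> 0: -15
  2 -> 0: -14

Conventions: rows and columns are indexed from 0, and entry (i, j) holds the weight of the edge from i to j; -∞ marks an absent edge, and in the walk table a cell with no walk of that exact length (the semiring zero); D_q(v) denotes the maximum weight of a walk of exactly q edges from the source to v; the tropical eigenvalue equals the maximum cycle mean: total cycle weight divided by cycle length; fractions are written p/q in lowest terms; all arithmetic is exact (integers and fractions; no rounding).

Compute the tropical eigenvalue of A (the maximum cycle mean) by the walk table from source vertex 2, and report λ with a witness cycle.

q=0: [-∞, -∞, 0]
q=1: [-14, -∞, -∞]
q=2: [-∞, -5, -24]
q=3: [-20, -∞, -∞]
Optimal cycle mean attained by: cycle 0->1->0, total 9 + (-15), length 2.
Answer: λ = -3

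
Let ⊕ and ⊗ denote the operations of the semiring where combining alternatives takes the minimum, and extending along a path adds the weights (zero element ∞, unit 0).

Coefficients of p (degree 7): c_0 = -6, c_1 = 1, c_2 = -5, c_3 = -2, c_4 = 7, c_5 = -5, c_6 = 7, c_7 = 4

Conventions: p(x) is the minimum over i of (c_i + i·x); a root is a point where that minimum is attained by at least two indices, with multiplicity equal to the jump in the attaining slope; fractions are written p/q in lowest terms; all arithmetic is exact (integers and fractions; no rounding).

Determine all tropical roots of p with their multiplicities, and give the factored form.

hull edge (i=0, c=-6) to (i=5, c=-5): slope 1/5, span 5
hull edge (i=5, c=-5) to (i=7, c=4): slope 9/2, span 2
Factored form: p(x) = 4 ⊗ (x ⊕ (-9/2)) ⊗ (x ⊕ (-9/2)) ⊗ (x ⊕ (-1/5)) ⊗ (x ⊕ (-1/5)) ⊗ (x ⊕ (-1/5)) ⊗ (x ⊕ (-1/5)) ⊗ (x ⊕ (-1/5))
Answer: roots = -9/2 (mult 2), -1/5 (mult 5)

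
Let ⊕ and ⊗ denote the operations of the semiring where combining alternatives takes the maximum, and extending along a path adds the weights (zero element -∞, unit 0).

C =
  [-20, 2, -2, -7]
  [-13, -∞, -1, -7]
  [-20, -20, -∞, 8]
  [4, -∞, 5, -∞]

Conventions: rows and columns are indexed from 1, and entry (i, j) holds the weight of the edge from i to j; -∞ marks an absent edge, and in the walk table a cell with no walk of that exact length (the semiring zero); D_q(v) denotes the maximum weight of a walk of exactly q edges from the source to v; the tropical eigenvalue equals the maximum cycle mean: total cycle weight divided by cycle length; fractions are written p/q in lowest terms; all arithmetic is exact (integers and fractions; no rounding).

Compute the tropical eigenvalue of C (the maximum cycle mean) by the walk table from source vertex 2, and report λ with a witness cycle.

q=0: [-∞, 0, -∞, -∞]
q=1: [-13, -∞, -1, -7]
q=2: [-3, -11, -2, 7]
q=3: [11, -1, 12, 6]
q=4: [10, 13, 11, 20]
Optimal cycle mean attained by: cycle 3->4->3, total 8 + 5, length 2.
Answer: λ = 13/2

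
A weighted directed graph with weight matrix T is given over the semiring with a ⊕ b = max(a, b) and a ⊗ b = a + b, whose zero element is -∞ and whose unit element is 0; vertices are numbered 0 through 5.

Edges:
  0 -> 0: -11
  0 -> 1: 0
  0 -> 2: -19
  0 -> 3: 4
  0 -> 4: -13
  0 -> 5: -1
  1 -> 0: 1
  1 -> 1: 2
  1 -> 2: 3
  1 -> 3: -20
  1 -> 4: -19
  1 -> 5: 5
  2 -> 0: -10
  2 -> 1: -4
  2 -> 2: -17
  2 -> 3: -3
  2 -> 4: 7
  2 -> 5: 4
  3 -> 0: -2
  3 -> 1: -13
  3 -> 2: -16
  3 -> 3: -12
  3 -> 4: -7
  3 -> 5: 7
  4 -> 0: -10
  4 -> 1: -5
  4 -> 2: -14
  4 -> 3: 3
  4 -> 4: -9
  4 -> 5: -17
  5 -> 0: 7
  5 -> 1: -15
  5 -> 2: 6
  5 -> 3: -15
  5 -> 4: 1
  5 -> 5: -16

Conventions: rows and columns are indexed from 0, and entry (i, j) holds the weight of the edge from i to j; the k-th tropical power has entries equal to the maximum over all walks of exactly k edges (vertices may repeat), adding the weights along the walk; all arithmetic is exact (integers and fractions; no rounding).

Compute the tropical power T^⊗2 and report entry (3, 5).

T^⊗2:
  [6, 2, 5, -7, 0, 11]
  [12, 4, 11, 5, 10, 7]
  [11, 2, 10, 10, 5, 4]
  [14, -2, 13, 2, 8, -3]
  [1, -3, -2, -6, -4, 10]
  [-4, 7, -10, 11, 13, 10]
Key observation: the optimum is the walk 3->0->5, with weight (-2) + (-1) = -3.
Optimal value attained by: walk 3->0->5.
Answer: (T^⊗2)[3][5] = -3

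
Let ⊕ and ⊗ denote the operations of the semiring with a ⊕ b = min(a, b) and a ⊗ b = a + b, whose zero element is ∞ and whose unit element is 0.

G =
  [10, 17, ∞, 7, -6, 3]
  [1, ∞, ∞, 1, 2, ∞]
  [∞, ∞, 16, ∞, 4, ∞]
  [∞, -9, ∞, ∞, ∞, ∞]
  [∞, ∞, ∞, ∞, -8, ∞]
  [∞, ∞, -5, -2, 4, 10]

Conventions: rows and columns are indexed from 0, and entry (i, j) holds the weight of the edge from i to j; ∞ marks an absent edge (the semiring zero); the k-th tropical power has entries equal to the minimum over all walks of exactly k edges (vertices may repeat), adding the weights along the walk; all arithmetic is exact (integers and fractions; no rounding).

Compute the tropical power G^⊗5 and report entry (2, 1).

G^⊗2:
  [18, -2, -2, 1, -14, 13]
  [11, -8, ∞, 8, -6, 4]
  [∞, ∞, 32, ∞, -4, ∞]
  [-8, ∞, ∞, -8, -7, ∞]
  [∞, ∞, ∞, ∞, -16, ∞]
  [∞, -11, 5, 8, -4, 20]
G^⊗3:
  [-1, -8, 8, -1, -22, 21]
  [-7, -1, -1, -7, -14, 14]
  [∞, ∞, 48, ∞, -12, ∞]
  [2, -17, ∞, -1, -15, -5]
  [∞, ∞, ∞, ∞, -24, ∞]
  [-10, -1, 15, -10, -12, 30]
G^⊗4:
  [-7, -10, 16, -7, -30, 2]
  [0, -16, 9, 0, -22, -4]
  [∞, ∞, 64, ∞, -20, ∞]
  [-16, -10, -10, -16, -23, 5]
  [∞, ∞, ∞, ∞, -32, ∞]
  [0, -19, 25, -3, -20, -7]
G^⊗5:
  [-9, -16, -3, -9, -38, -4]
  [-15, -9, -9, -15, -30, 3]
  [∞, ∞, 80, ∞, -28, ∞]
  [-9, -25, 0, -9, -31, -13]
  [∞, ∞, ∞, ∞, -40, ∞]
  [-18, -12, -12, -18, -28, 3]
Key observation: no walk of exactly 5 edges connects these vertices, so the entry is the semiring zero.
Answer: (G^⊗5)[2][1] = ∞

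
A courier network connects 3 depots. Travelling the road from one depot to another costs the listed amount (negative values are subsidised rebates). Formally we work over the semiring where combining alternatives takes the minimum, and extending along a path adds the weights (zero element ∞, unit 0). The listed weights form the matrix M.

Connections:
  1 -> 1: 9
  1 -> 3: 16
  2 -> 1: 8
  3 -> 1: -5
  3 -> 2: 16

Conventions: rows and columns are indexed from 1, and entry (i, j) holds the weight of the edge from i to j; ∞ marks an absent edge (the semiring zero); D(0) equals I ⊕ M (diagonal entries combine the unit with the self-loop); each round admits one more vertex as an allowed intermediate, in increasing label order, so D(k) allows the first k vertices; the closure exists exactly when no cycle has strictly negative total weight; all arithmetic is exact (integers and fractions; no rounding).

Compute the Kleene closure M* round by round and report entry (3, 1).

D(0):
  [0, ∞, 16]
  [8, 0, ∞]
  [-5, 16, 0]
D(1):
  [0, ∞, 16]
  [8, 0, 24]
  [-5, 16, 0]
D(2):
  [0, ∞, 16]
  [8, 0, 24]
  [-5, 16, 0]
D(3):
  [0, 32, 16]
  [8, 0, 24]
  [-5, 16, 0]
Answer: M*[3][1] = -5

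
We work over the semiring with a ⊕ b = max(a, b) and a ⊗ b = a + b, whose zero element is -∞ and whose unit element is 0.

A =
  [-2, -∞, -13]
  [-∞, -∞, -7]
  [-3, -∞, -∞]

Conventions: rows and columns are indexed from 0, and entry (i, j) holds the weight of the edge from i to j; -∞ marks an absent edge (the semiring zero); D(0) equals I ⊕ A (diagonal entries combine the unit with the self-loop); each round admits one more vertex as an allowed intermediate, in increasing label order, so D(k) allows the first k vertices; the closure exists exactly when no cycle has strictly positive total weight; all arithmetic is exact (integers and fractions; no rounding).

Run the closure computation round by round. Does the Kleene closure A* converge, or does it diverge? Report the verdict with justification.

D(0):
  [0, -∞, -13]
  [-∞, 0, -7]
  [-3, -∞, 0]
D(1):
  [0, -∞, -13]
  [-∞, 0, -7]
  [-3, -∞, 0]
D(2):
  [0, -∞, -13]
  [-∞, 0, -7]
  [-3, -∞, 0]
D(3):
  [0, -∞, -13]
  [-10, 0, -7]
  [-3, -∞, 0]
Key observation: every diagonal entry stays at the unit through all rounds, so no improving cycle exists.
Answer: CONVERGES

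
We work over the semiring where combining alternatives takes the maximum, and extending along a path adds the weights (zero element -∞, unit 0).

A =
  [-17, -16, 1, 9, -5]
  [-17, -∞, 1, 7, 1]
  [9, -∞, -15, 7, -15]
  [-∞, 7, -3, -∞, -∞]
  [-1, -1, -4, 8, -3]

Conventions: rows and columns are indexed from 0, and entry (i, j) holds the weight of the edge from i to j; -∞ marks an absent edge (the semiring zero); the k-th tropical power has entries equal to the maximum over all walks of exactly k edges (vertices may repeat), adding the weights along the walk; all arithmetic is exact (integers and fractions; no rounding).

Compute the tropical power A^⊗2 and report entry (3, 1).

A^⊗2:
  [10, 16, 6, 8, -8]
  [10, 14, 4, 9, -2]
  [-6, 14, 10, 18, 4]
  [6, -∞, 8, 14, 8]
  [5, 15, 5, 8, 0]
Key observation: no walk of exactly 2 edges connects these vertices, so the entry is the semiring zero.
Answer: (A^⊗2)[3][1] = -∞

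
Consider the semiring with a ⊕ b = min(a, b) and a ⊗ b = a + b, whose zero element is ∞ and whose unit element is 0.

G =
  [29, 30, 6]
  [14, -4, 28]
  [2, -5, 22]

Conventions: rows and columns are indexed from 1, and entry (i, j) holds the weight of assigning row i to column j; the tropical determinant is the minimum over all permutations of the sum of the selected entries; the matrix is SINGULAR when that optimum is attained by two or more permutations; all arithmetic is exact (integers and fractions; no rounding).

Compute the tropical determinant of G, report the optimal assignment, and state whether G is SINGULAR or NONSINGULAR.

σ = (1, 2, 3): 29 + (-4) + 22 = 47
σ = (1, 3, 2): 29 + 28 + (-5) = 52
σ = (2, 1, 3): 30 + 14 + 22 = 66
σ = (2, 3, 1): 30 + 28 + 2 = 60
σ = (3, 1, 2): 6 + 14 + (-5) = 15
σ = (3, 2, 1): 6 + (-4) + 2 = 4
Optimal value attained by: σ = (3, 2, 1).
Answer: det⊕(G) = 4; verdict: NONSINGULAR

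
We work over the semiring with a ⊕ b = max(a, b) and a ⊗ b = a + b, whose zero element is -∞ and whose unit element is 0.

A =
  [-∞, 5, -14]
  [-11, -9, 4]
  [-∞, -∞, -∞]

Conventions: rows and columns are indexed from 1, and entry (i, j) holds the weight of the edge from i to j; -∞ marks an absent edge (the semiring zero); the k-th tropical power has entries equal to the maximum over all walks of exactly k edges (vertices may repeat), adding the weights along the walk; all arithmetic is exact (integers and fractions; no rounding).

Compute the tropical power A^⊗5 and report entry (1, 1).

A^⊗2:
  [-6, -4, 9]
  [-20, -6, -5]
  [-∞, -∞, -∞]
A^⊗3:
  [-15, -1, 0]
  [-17, -15, -2]
  [-∞, -∞, -∞]
A^⊗4:
  [-12, -10, 3]
  [-26, -12, -11]
  [-∞, -∞, -∞]
A^⊗5:
  [-21, -7, -6]
  [-23, -21, -8]
  [-∞, -∞, -∞]
Key observation: the optimum is the walk 1->2->1->2->2->1, with weight 5 + (-11) + 5 + (-9) + (-11) = -21.
Optimal value attained by: walk 1->2->1->2->2->1.
Answer: (A^⊗5)[1][1] = -21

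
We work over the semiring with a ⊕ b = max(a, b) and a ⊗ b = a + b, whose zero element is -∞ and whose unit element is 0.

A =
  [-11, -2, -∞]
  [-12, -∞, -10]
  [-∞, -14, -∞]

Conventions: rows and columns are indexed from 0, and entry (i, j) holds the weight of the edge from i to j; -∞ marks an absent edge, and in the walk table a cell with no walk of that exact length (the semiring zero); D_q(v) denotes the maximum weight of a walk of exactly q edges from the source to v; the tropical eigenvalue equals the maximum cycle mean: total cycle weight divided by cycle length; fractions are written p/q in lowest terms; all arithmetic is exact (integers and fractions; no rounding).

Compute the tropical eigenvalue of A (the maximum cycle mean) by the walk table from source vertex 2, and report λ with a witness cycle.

q=0: [-∞, -∞, 0]
q=1: [-∞, -14, -∞]
q=2: [-26, -∞, -24]
q=3: [-37, -28, -∞]
Optimal cycle mean attained by: cycle 0->1->0, total (-2) + (-12), length 2.
Answer: λ = -7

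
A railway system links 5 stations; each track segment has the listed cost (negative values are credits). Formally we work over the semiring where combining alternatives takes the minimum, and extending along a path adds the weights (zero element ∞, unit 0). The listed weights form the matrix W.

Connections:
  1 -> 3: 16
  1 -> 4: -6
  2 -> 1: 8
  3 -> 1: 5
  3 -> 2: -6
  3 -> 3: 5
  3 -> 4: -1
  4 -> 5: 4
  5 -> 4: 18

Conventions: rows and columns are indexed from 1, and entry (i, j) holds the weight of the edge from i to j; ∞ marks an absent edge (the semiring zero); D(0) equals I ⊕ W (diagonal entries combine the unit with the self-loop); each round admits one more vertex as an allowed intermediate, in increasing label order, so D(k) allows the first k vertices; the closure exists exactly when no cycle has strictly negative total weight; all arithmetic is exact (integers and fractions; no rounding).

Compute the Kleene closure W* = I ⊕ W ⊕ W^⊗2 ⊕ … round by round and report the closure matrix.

D(0):
  [0, ∞, 16, -6, ∞]
  [8, 0, ∞, ∞, ∞]
  [5, -6, 0, -1, ∞]
  [∞, ∞, ∞, 0, 4]
  [∞, ∞, ∞, 18, 0]
D(1):
  [0, ∞, 16, -6, ∞]
  [8, 0, 24, 2, ∞]
  [5, -6, 0, -1, ∞]
  [∞, ∞, ∞, 0, 4]
  [∞, ∞, ∞, 18, 0]
D(2):
  [0, ∞, 16, -6, ∞]
  [8, 0, 24, 2, ∞]
  [2, -6, 0, -4, ∞]
  [∞, ∞, ∞, 0, 4]
  [∞, ∞, ∞, 18, 0]
D(3):
  [0, 10, 16, -6, ∞]
  [8, 0, 24, 2, ∞]
  [2, -6, 0, -4, ∞]
  [∞, ∞, ∞, 0, 4]
  [∞, ∞, ∞, 18, 0]
D(4):
  [0, 10, 16, -6, -2]
  [8, 0, 24, 2, 6]
  [2, -6, 0, -4, 0]
  [∞, ∞, ∞, 0, 4]
  [∞, ∞, ∞, 18, 0]
D(5):
  [0, 10, 16, -6, -2]
  [8, 0, 24, 2, 6]
  [2, -6, 0, -4, 0]
  [∞, ∞, ∞, 0, 4]
  [∞, ∞, ∞, 18, 0]
Answer: W* = [[0, 10, 16, -6, -2], [8, 0, 24, 2, 6], [2, -6, 0, -4, 0], [∞, ∞, ∞, 0, 4], [∞, ∞, ∞, 18, 0]]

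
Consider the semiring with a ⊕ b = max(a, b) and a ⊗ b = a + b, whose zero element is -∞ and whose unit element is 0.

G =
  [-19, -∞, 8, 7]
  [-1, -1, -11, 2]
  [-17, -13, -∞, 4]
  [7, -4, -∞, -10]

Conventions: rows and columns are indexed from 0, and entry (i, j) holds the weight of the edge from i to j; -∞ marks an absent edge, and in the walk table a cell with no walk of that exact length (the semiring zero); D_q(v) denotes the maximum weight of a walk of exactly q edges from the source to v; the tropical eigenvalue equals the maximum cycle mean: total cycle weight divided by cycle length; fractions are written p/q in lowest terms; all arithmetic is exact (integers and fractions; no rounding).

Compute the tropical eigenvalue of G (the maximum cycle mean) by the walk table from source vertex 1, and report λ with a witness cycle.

q=0: [-∞, 0, -∞, -∞]
q=1: [-1, -1, -11, 2]
q=2: [9, -2, 7, 6]
q=3: [13, 2, 17, 16]
q=4: [23, 12, 21, 21]
Optimal cycle mean attained by: cycle 0->3->0, total 7 + 7, length 2.
Answer: λ = 7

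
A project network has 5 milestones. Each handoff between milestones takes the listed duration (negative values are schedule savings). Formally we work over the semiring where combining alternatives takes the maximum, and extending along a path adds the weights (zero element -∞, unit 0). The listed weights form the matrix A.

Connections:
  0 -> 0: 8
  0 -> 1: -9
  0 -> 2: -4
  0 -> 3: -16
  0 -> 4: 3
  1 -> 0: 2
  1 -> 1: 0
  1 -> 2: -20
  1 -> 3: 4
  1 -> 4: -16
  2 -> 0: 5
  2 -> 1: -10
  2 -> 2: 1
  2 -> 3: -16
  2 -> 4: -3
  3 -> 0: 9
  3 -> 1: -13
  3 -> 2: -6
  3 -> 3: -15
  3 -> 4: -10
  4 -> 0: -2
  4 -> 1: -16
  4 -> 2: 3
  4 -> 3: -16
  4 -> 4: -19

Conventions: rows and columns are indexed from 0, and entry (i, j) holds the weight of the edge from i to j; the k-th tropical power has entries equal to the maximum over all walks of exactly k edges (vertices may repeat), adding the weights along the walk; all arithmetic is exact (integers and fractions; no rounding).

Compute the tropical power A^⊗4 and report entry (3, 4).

A^⊗2:
  [16, -1, 6, -5, 11]
  [13, 0, -2, 4, 5]
  [13, -4, 2, -6, 8]
  [17, 0, 5, -7, 12]
  [8, -7, 4, -12, 1]
A^⊗3:
  [24, 7, 14, 3, 19]
  [21, 4, 9, 4, 16]
  [21, 4, 11, 0, 16]
  [25, 8, 15, 4, 20]
  [16, -1, 5, -3, 11]
A^⊗4:
  [32, 15, 22, 11, 27]
  [29, 12, 19, 8, 24]
  [29, 12, 19, 8, 24]
  [33, 16, 23, 12, 28]
  [24, 7, 14, 3, 19]
Key observation: the optimum is the walk 3->0->0->0->4, with weight 9 + 8 + 8 + 3 = 28.
Optimal value attained by: walk 3->0->0->0->4.
Answer: (A^⊗4)[3][4] = 28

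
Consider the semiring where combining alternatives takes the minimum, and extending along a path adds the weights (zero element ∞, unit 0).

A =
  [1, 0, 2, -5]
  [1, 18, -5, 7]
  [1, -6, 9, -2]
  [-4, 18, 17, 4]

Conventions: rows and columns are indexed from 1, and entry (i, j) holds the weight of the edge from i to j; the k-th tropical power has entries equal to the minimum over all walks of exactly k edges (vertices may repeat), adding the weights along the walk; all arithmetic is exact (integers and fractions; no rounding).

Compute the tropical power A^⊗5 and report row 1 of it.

A^⊗2:
  [-9, -4, -5, -4]
  [-4, -11, 3, -7]
  [-6, 1, -11, -4]
  [-3, -4, -2, -9]
A^⊗3:
  [-8, -11, -9, -14]
  [-11, -4, -16, -9]
  [-10, -17, -4, -13]
  [-13, -8, -9, -8]
A^⊗4:
  [-18, -15, -16, -13]
  [-15, -22, -9, -18]
  [-17, -10, -22, -15]
  [-12, -15, -13, -18]
A^⊗5:
  [-17, -22, -20, -23]
  [-22, -15, -27, -20]
  [-21, -28, -15, -24]
  [-22, -19, -20, -17]
Answer: row 1 of A^⊗5 = [-17, -22, -20, -23]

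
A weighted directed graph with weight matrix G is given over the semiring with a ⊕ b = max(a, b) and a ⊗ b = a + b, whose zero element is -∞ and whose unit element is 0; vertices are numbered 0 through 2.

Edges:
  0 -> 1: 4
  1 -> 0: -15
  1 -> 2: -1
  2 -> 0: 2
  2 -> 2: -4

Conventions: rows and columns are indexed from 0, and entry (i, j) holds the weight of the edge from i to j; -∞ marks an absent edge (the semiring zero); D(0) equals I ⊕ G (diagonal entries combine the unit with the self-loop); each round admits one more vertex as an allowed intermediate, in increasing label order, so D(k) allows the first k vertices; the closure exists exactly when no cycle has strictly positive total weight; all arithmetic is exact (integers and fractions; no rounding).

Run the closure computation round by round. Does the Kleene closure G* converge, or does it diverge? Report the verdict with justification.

D(0):
  [0, 4, -∞]
  [-15, 0, -1]
  [2, -∞, 0]
D(1):
  [0, 4, -∞]
  [-15, 0, -1]
  [2, 6, 0]
Detection: at round 2, diagonal entry (2, 2) turns strictly positive.
Key observation: the cycle 2->0->1->2 has total weight 2 + 4 + (-1), which is strictly positive.
Answer: DIVERGES — positive cycle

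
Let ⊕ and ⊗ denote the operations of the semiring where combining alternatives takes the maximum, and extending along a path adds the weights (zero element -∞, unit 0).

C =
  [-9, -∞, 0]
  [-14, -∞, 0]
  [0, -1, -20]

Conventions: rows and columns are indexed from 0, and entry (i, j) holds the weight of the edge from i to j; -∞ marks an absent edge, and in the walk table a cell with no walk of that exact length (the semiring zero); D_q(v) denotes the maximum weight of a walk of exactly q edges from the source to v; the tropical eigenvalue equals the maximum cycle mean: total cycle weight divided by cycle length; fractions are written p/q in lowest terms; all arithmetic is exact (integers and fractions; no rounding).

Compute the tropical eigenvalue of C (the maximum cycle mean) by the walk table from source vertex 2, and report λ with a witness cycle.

q=0: [-∞, -∞, 0]
q=1: [0, -1, -20]
q=2: [-9, -21, 0]
q=3: [0, -1, -9]
Optimal cycle mean attained by: cycle 0->2->0, total 0 + 0, length 2.
Answer: λ = 0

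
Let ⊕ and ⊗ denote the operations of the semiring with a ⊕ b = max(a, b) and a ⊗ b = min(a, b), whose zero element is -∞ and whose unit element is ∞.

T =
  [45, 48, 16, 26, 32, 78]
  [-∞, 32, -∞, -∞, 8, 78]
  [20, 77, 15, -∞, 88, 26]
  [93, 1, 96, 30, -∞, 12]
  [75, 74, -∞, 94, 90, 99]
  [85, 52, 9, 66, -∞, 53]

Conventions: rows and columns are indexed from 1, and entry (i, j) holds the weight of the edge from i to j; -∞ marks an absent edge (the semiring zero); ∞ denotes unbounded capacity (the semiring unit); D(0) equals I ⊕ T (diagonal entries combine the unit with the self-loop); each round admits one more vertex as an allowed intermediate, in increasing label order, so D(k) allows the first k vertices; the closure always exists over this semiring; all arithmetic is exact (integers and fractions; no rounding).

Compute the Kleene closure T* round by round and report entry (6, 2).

D(0):
  [∞, 48, 16, 26, 32, 78]
  [-∞, ∞, -∞, -∞, 8, 78]
  [20, 77, ∞, -∞, 88, 26]
  [93, 1, 96, ∞, -∞, 12]
  [75, 74, -∞, 94, ∞, 99]
  [85, 52, 9, 66, -∞, ∞]
D(1):
  [∞, 48, 16, 26, 32, 78]
  [-∞, ∞, -∞, -∞, 8, 78]
  [20, 77, ∞, 20, 88, 26]
  [93, 48, 96, ∞, 32, 78]
  [75, 74, 16, 94, ∞, 99]
  [85, 52, 16, 66, 32, ∞]
D(2):
  [∞, 48, 16, 26, 32, 78]
  [-∞, ∞, -∞, -∞, 8, 78]
  [20, 77, ∞, 20, 88, 77]
  [93, 48, 96, ∞, 32, 78]
  [75, 74, 16, 94, ∞, 99]
  [85, 52, 16, 66, 32, ∞]
D(3):
  [∞, 48, 16, 26, 32, 78]
  [-∞, ∞, -∞, -∞, 8, 78]
  [20, 77, ∞, 20, 88, 77]
  [93, 77, 96, ∞, 88, 78]
  [75, 74, 16, 94, ∞, 99]
  [85, 52, 16, 66, 32, ∞]
D(4):
  [∞, 48, 26, 26, 32, 78]
  [-∞, ∞, -∞, -∞, 8, 78]
  [20, 77, ∞, 20, 88, 77]
  [93, 77, 96, ∞, 88, 78]
  [93, 77, 94, 94, ∞, 99]
  [85, 66, 66, 66, 66, ∞]
D(5):
  [∞, 48, 32, 32, 32, 78]
  [8, ∞, 8, 8, 8, 78]
  [88, 77, ∞, 88, 88, 88]
  [93, 77, 96, ∞, 88, 88]
  [93, 77, 94, 94, ∞, 99]
  [85, 66, 66, 66, 66, ∞]
D(6):
  [∞, 66, 66, 66, 66, 78]
  [78, ∞, 66, 66, 66, 78]
  [88, 77, ∞, 88, 88, 88]
  [93, 77, 96, ∞, 88, 88]
  [93, 77, 94, 94, ∞, 99]
  [85, 66, 66, 66, 66, ∞]
Answer: T*[6][2] = 66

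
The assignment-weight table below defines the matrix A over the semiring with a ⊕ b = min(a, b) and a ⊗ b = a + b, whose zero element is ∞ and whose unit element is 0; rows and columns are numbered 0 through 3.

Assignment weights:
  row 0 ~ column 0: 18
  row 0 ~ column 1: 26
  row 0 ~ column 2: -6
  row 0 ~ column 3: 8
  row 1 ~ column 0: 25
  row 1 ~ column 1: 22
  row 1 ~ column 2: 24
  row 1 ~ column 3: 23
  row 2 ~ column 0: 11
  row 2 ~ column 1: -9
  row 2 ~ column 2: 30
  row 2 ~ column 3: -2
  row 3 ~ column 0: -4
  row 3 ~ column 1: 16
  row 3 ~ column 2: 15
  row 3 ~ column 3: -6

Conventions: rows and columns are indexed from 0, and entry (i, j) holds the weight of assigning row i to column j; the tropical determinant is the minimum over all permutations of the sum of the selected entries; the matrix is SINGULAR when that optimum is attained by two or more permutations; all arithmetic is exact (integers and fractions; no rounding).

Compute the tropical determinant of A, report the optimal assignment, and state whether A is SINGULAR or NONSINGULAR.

σ = (0, 1, 2, 3): 18 + 22 + 30 + (-6) = 64
σ = (0, 1, 3, 2): 18 + 22 + (-2) + 15 = 53
σ = (0, 2, 1, 3): 18 + 24 + (-9) + (-6) = 27
σ = (0, 2, 3, 1): 18 + 24 + (-2) + 16 = 56
σ = (0, 3, 1, 2): 18 + 23 + (-9) + 15 = 47
σ = (0, 3, 2, 1): 18 + 23 + 30 + 16 = 87
σ = (1, 0, 2, 3): 26 + 25 + 30 + (-6) = 75
σ = (1, 0, 3, 2): 26 + 25 + (-2) + 15 = 64
σ = (1, 2, 0, 3): 26 + 24 + 11 + (-6) = 55
σ = (1, 2, 3, 0): 26 + 24 + (-2) + (-4) = 44
σ = (1, 3, 0, 2): 26 + 23 + 11 + 15 = 75
σ = (1, 3, 2, 0): 26 + 23 + 30 + (-4) = 75
σ = (2, 0, 1, 3): (-6) + 25 + (-9) + (-6) = 4
σ = (2, 0, 3, 1): (-6) + 25 + (-2) + 16 = 33
σ = (2, 1, 0, 3): (-6) + 22 + 11 + (-6) = 21
σ = (2, 1, 3, 0): (-6) + 22 + (-2) + (-4) = 10
σ = (2, 3, 0, 1): (-6) + 23 + 11 + 16 = 44
σ = (2, 3, 1, 0): (-6) + 23 + (-9) + (-4) = 4
σ = (3, 0, 1, 2): 8 + 25 + (-9) + 15 = 39
σ = (3, 0, 2, 1): 8 + 25 + 30 + 16 = 79
σ = (3, 1, 0, 2): 8 + 22 + 11 + 15 = 56
σ = (3, 1, 2, 0): 8 + 22 + 30 + (-4) = 56
σ = (3, 2, 0, 1): 8 + 24 + 11 + 16 = 59
σ = (3, 2, 1, 0): 8 + 24 + (-9) + (-4) = 19
Optimal value attained by: σ = (2, 0, 1, 3).
Answer: det⊕(A) = 4; verdict: SINGULAR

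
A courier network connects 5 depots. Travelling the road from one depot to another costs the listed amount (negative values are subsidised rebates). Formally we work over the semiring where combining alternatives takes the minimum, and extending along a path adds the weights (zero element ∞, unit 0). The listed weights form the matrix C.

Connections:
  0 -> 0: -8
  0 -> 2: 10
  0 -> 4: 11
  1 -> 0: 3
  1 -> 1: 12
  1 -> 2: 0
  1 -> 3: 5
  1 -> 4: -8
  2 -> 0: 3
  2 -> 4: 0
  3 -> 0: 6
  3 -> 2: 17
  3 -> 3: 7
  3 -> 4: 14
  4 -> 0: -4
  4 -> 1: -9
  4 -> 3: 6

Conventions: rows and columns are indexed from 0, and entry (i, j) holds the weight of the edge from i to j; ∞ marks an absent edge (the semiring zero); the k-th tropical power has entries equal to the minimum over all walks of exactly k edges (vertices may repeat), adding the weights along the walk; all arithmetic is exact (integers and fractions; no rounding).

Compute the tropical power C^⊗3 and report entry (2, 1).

C^⊗2:
  [-16, 2, 2, 17, 3]
  [-12, -17, 12, -2, 0]
  [-5, -9, 13, 6, 14]
  [-2, 5, 16, 14, 17]
  [-12, 3, -9, -4, -17]
C^⊗3:
  [-24, -6, -6, 7, -6]
  [-20, -9, -17, -12, -25]
  [-13, 3, -9, -4, -17]
  [-10, 8, 5, 10, -3]
  [-21, -26, -2, -11, -9]
Key observation: the optimum is the walk 2->4->1->1, with weight 0 + (-9) + 12 = 3.
Optimal value attained by: walk 2->4->1->1.
Answer: (C^⊗3)[2][1] = 3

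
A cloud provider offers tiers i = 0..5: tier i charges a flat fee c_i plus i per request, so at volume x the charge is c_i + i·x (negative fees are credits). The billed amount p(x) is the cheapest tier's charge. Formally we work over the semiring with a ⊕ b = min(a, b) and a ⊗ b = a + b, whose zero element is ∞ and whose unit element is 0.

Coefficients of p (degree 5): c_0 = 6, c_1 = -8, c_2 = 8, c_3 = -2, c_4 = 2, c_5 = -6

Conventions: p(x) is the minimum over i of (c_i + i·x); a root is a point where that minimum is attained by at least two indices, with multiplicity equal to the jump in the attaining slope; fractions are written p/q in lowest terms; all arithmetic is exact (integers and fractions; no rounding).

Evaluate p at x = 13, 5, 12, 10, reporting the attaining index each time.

p(13) = min(6+0·13=6, -8+1·13=5, 8+2·13=34, -2+3·13=37, 2+4·13=54, -6+5·13=59) = 5 (attained by i=1)
p(5) = min(6+0·5=6, -8+1·5=-3, 8+2·5=18, -2+3·5=13, 2+4·5=22, -6+5·5=19) = -3 (attained by i=1)
p(12) = min(6+0·12=6, -8+1·12=4, 8+2·12=32, -2+3·12=34, 2+4·12=50, -6+5·12=54) = 4 (attained by i=1)
p(10) = min(6+0·10=6, -8+1·10=2, 8+2·10=28, -2+3·10=28, 2+4·10=42, -6+5·10=44) = 2 (attained by i=1)
Answer: p(13) = 5; p(5) = -3; p(12) = 4; p(10) = 2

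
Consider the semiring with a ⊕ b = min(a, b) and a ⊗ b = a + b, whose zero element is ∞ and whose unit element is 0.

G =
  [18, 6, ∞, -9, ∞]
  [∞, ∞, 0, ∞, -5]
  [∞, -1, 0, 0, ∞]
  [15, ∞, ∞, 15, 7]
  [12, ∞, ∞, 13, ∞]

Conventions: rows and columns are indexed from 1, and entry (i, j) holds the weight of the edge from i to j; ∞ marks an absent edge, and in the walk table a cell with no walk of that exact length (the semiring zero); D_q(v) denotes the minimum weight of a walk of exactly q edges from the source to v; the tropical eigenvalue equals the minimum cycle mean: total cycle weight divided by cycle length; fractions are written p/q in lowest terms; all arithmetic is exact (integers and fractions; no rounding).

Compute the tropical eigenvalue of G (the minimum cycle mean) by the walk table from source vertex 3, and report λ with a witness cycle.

q=0: [∞, ∞, 0, ∞, ∞]
q=1: [∞, -1, 0, 0, ∞]
q=2: [15, -1, -1, 0, -6]
q=3: [6, -2, -1, -1, -6]
q=4: [6, -2, -2, -3, -7]
q=5: [5, -3, -2, -3, -7]
Optimal cycle mean attained by: cycle 2->3->2, total 0 + (-1), length 2.
Answer: λ = -1/2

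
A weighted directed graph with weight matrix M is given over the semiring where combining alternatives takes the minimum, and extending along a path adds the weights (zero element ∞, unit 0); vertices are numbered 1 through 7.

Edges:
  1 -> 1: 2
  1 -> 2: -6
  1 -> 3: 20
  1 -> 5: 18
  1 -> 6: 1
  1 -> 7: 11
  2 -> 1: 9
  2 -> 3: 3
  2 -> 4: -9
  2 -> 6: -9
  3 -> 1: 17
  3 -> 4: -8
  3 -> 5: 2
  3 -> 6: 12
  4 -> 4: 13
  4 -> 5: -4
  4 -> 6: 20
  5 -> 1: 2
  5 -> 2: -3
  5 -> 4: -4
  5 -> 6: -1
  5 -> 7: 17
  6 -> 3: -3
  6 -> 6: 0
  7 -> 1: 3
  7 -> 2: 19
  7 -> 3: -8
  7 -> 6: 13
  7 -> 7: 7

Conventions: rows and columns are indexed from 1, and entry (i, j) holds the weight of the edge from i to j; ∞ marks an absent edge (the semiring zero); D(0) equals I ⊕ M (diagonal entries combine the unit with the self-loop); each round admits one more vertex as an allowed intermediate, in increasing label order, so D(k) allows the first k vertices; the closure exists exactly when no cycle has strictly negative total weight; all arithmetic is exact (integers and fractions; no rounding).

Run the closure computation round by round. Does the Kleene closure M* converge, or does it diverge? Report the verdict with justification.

D(0):
  [0, -6, 20, ∞, 18, 1, 11]
  [9, 0, 3, -9, ∞, -9, ∞]
  [17, ∞, 0, -8, 2, 12, ∞]
  [∞, ∞, ∞, 0, -4, 20, ∞]
  [2, -3, ∞, -4, 0, -1, 17]
  [∞, ∞, -3, ∞, ∞, 0, ∞]
  [3, 19, -8, ∞, ∞, 13, 0]
D(1):
  [0, -6, 20, ∞, 18, 1, 11]
  [9, 0, 3, -9, 27, -9, 20]
  [17, 11, 0, -8, 2, 12, 28]
  [∞, ∞, ∞, 0, -4, 20, ∞]
  [2, -4, 22, -4, 0, -1, 13]
  [∞, ∞, -3, ∞, ∞, 0, ∞]
  [3, -3, -8, ∞, 21, 4, 0]
D(2):
  [0, -6, -3, -15, 18, -15, 11]
  [9, 0, 3, -9, 27, -9, 20]
  [17, 11, 0, -8, 2, 2, 28]
  [∞, ∞, ∞, 0, -4, 20, ∞]
  [2, -4, -1, -13, 0, -13, 13]
  [∞, ∞, -3, ∞, ∞, 0, ∞]
  [3, -3, -8, -12, 21, -12, 0]
Detection: at round 3, diagonal entry (6, 6) turns strictly negative.
Key observation: the cycle 6->3->1->2->6 has total weight (-3) + 17 + (-6) + (-9), which is strictly negative.
Answer: DIVERGES — negative cycle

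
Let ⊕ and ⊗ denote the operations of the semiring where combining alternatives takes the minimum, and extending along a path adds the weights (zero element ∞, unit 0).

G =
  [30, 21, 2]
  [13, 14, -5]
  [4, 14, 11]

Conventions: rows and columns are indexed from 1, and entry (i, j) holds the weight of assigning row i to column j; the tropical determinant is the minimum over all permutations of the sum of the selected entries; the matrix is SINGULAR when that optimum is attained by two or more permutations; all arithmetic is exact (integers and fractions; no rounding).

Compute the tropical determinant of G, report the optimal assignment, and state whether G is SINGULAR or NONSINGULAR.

σ = (1, 2, 3): 30 + 14 + 11 = 55
σ = (1, 3, 2): 30 + (-5) + 14 = 39
σ = (2, 1, 3): 21 + 13 + 11 = 45
σ = (2, 3, 1): 21 + (-5) + 4 = 20
σ = (3, 1, 2): 2 + 13 + 14 = 29
σ = (3, 2, 1): 2 + 14 + 4 = 20
Optimal value attained by: σ = (2, 3, 1).
Answer: det⊕(G) = 20; verdict: SINGULAR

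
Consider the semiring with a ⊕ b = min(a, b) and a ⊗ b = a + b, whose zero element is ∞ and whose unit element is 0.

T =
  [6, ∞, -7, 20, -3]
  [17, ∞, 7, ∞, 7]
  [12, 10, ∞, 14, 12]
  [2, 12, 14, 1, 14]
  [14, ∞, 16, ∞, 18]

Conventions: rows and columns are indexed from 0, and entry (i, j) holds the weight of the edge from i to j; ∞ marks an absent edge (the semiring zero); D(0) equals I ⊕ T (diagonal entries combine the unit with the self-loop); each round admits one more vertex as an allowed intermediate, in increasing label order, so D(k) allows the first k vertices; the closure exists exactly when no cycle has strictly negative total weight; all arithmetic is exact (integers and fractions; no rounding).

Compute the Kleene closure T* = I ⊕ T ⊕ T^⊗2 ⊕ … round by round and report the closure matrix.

D(0):
  [0, ∞, -7, 20, -3]
  [17, 0, 7, ∞, 7]
  [12, 10, 0, 14, 12]
  [2, 12, 14, 0, 14]
  [14, ∞, 16, ∞, 0]
D(1):
  [0, ∞, -7, 20, -3]
  [17, 0, 7, 37, 7]
  [12, 10, 0, 14, 9]
  [2, 12, -5, 0, -1]
  [14, ∞, 7, 34, 0]
D(2):
  [0, ∞, -7, 20, -3]
  [17, 0, 7, 37, 7]
  [12, 10, 0, 14, 9]
  [2, 12, -5, 0, -1]
  [14, ∞, 7, 34, 0]
D(3):
  [0, 3, -7, 7, -3]
  [17, 0, 7, 21, 7]
  [12, 10, 0, 14, 9]
  [2, 5, -5, 0, -1]
  [14, 17, 7, 21, 0]
D(4):
  [0, 3, -7, 7, -3]
  [17, 0, 7, 21, 7]
  [12, 10, 0, 14, 9]
  [2, 5, -5, 0, -1]
  [14, 17, 7, 21, 0]
D(5):
  [0, 3, -7, 7, -3]
  [17, 0, 7, 21, 7]
  [12, 10, 0, 14, 9]
  [2, 5, -5, 0, -1]
  [14, 17, 7, 21, 0]
Answer: T* = [[0, 3, -7, 7, -3], [17, 0, 7, 21, 7], [12, 10, 0, 14, 9], [2, 5, -5, 0, -1], [14, 17, 7, 21, 0]]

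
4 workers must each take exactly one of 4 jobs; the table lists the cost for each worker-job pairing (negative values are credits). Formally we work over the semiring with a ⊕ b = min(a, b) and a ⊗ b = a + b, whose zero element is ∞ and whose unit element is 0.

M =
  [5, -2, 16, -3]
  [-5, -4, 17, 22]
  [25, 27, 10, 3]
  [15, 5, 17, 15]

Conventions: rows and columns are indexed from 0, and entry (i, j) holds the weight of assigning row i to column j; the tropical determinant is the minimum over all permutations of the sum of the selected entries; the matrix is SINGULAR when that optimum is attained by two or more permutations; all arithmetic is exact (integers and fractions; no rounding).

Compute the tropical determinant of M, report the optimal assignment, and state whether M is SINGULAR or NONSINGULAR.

σ = (0, 1, 2, 3): 5 + (-4) + 10 + 15 = 26
σ = (0, 1, 3, 2): 5 + (-4) + 3 + 17 = 21
σ = (0, 2, 1, 3): 5 + 17 + 27 + 15 = 64
σ = (0, 2, 3, 1): 5 + 17 + 3 + 5 = 30
σ = (0, 3, 1, 2): 5 + 22 + 27 + 17 = 71
σ = (0, 3, 2, 1): 5 + 22 + 10 + 5 = 42
σ = (1, 0, 2, 3): (-2) + (-5) + 10 + 15 = 18
σ = (1, 0, 3, 2): (-2) + (-5) + 3 + 17 = 13
σ = (1, 2, 0, 3): (-2) + 17 + 25 + 15 = 55
σ = (1, 2, 3, 0): (-2) + 17 + 3 + 15 = 33
σ = (1, 3, 0, 2): (-2) + 22 + 25 + 17 = 62
σ = (1, 3, 2, 0): (-2) + 22 + 10 + 15 = 45
σ = (2, 0, 1, 3): 16 + (-5) + 27 + 15 = 53
σ = (2, 0, 3, 1): 16 + (-5) + 3 + 5 = 19
σ = (2, 1, 0, 3): 16 + (-4) + 25 + 15 = 52
σ = (2, 1, 3, 0): 16 + (-4) + 3 + 15 = 30
σ = (2, 3, 0, 1): 16 + 22 + 25 + 5 = 68
σ = (2, 3, 1, 0): 16 + 22 + 27 + 15 = 80
σ = (3, 0, 1, 2): (-3) + (-5) + 27 + 17 = 36
σ = (3, 0, 2, 1): (-3) + (-5) + 10 + 5 = 7
σ = (3, 1, 0, 2): (-3) + (-4) + 25 + 17 = 35
σ = (3, 1, 2, 0): (-3) + (-4) + 10 + 15 = 18
σ = (3, 2, 0, 1): (-3) + 17 + 25 + 5 = 44
σ = (3, 2, 1, 0): (-3) + 17 + 27 + 15 = 56
Optimal value attained by: σ = (3, 0, 2, 1).
Answer: det⊕(M) = 7; verdict: NONSINGULAR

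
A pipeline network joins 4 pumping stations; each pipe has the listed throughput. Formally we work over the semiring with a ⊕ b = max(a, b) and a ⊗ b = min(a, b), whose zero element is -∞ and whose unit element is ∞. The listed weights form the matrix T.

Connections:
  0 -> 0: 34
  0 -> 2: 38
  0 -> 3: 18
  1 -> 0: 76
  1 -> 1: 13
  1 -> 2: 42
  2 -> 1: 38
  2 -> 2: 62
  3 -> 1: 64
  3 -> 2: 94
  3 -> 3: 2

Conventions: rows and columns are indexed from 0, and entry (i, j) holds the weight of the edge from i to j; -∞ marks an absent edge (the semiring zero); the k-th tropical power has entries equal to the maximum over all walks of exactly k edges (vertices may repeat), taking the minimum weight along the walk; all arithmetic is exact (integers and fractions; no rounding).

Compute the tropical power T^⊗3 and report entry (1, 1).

T^⊗2:
  [34, 38, 38, 18]
  [34, 38, 42, 18]
  [38, 38, 62, -∞]
  [64, 38, 62, 2]
T^⊗3:
  [38, 38, 38, 18]
  [38, 38, 42, 18]
  [38, 38, 62, 18]
  [38, 38, 62, 18]
Key observation: the optimum is the walk 1->0->2->1, with weight 76 min 38 min 38 = 38.
Optimal value attained by: walk 1->0->2->1.
Answer: (T^⊗3)[1][1] = 38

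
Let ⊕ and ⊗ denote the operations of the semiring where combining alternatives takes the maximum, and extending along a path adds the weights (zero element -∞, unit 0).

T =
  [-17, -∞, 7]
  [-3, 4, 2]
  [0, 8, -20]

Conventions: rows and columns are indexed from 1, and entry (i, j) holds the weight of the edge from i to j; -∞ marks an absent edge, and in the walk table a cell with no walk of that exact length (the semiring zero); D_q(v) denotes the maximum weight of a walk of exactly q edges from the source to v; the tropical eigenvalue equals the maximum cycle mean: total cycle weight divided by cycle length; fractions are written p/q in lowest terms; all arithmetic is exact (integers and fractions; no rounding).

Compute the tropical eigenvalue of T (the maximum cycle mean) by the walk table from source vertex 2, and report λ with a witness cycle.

q=0: [-∞, 0, -∞]
q=1: [-3, 4, 2]
q=2: [2, 10, 6]
q=3: [7, 14, 12]
Optimal cycle mean attained by: cycle 2->3->2, total 2 + 8, length 2.
Answer: λ = 5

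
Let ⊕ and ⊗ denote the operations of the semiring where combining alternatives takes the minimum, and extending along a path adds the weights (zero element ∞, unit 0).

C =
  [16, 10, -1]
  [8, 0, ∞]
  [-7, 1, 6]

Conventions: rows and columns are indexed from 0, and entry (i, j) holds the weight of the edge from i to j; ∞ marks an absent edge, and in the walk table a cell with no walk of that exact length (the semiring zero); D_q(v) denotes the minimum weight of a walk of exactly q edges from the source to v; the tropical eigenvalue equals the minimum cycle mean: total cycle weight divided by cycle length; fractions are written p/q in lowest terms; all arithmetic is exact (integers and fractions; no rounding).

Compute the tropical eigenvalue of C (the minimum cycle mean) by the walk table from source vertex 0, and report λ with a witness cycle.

q=0: [0, ∞, ∞]
q=1: [16, 10, -1]
q=2: [-8, 0, 5]
q=3: [-2, 0, -9]
Optimal cycle mean attained by: cycle 0->2->0, total (-1) + (-7), length 2.
Answer: λ = -4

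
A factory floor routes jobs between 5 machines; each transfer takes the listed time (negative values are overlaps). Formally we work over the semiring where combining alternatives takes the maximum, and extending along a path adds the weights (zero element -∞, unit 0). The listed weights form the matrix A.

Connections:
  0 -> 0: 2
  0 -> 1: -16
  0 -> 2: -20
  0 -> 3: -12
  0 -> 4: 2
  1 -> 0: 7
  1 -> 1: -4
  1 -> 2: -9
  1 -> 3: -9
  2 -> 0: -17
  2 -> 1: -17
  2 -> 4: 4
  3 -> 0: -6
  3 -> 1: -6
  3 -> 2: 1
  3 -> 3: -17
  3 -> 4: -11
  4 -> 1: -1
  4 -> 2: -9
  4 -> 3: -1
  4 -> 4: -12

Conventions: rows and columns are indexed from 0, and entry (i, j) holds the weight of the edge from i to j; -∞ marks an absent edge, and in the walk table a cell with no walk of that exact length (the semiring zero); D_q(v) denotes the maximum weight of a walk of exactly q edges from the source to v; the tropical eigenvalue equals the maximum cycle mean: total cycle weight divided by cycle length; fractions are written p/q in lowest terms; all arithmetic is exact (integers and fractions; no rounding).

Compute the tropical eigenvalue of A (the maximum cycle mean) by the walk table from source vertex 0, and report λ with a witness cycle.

q=0: [0, -∞, -∞, -∞, -∞]
q=1: [2, -16, -20, -12, 2]
q=2: [4, 1, -7, 1, 4]
q=3: [8, 3, 2, 3, 6]
q=4: [10, 5, 4, 5, 10]
q=5: [12, 9, 6, 9, 12]
Optimal cycle mean attained by: cycle 0->4->1->0, total 2 + (-1) + 7, length 3.
Answer: λ = 8/3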